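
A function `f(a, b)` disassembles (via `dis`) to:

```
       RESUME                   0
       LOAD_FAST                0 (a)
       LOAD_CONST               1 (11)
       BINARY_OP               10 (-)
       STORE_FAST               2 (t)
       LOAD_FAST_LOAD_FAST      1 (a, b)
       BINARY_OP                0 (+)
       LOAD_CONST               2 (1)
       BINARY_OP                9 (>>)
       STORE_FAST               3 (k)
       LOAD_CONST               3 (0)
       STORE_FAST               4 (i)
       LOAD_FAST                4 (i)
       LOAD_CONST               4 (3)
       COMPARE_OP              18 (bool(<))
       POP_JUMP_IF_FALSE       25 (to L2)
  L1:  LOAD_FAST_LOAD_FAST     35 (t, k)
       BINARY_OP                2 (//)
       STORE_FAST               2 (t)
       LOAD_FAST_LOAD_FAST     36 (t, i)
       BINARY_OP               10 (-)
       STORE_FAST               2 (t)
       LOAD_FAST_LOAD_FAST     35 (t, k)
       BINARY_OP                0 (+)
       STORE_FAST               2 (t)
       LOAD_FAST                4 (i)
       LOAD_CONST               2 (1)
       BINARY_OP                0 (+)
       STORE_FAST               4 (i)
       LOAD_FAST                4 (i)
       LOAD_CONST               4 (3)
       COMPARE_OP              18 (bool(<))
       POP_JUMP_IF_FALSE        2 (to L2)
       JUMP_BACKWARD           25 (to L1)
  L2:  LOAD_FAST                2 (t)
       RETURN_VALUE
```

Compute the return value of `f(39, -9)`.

LOAD_FAST a → push 39
LOAD_CONST → push 11
BINARY_OP - → 39 - 11 = 28
STORE_FAST t → t=28
LOAD_FAST_LOAD_FAST a,b → push 39,-9
BINARY_OP + → 39 + -9 = 30
LOAD_CONST → push 1
BINARY_OP >> → 30 >> 1 = 15
STORE_FAST k → k=15
LOAD_CONST → push 0
STORE_FAST i → i=0
LOAD_FAST i → push 0
LOAD_CONST → push 3
COMPARE_OP bool(<) → 0 vs 3 = True
POP_JUMP_IF_FALSE → pop True; no jump
LOAD_FAST_LOAD_FAST t,k → push 28,15
BINARY_OP // → 28 // 15 = 1
STORE_FAST t → t=1
LOAD_FAST_LOAD_FAST t,i → push 1,0
BINARY_OP - → 1 - 0 = 1
STORE_FAST t → t=1
LOAD_FAST_LOAD_FAST t,k → push 1,15
BINARY_OP + → 1 + 15 = 16
STORE_FAST t → t=16
LOAD_FAST i → push 0
LOAD_CONST → push 1
BINARY_OP + → 0 + 1 = 1
STORE_FAST i → i=1
LOAD_FAST i → push 1
LOAD_CONST → push 3
COMPARE_OP bool(<) → 1 vs 3 = True
POP_JUMP_IF_FALSE → pop True; no jump
LOAD_FAST_LOAD_FAST t,k → push 16,15
BINARY_OP // → 16 // 15 = 1
STORE_FAST t → t=1
LOAD_FAST_LOAD_FAST t,i → push 1,1
BINARY_OP - → 1 - 1 = 0
STORE_FAST t → t=0
LOAD_FAST_LOAD_FAST t,k → push 0,15
BINARY_OP + → 0 + 15 = 15
STORE_FAST t → t=15
LOAD_FAST i → push 1
LOAD_CONST → push 1
BINARY_OP + → 1 + 1 = 2
STORE_FAST i → i=2
LOAD_FAST i → push 2
LOAD_CONST → push 3
COMPARE_OP bool(<) → 2 vs 3 = True
POP_JUMP_IF_FALSE → pop True; no jump
LOAD_FAST_LOAD_FAST t,k → push 15,15
BINARY_OP // → 15 // 15 = 1
STORE_FAST t → t=1
LOAD_FAST_LOAD_FAST t,i → push 1,2
BINARY_OP - → 1 - 2 = -1
STORE_FAST t → t=-1
LOAD_FAST_LOAD_FAST t,k → push -1,15
BINARY_OP + → -1 + 15 = 14
STORE_FAST t → t=14
LOAD_FAST i → push 2
LOAD_CONST → push 1
BINARY_OP + → 2 + 1 = 3
STORE_FAST i → i=3
LOAD_FAST i → push 3
LOAD_CONST → push 3
COMPARE_OP bool(<) → 3 vs 3 = False
POP_JUMP_IF_FALSE → pop False; jump
LOAD_FAST t → push 14
RETURN_VALUE → return 14.

14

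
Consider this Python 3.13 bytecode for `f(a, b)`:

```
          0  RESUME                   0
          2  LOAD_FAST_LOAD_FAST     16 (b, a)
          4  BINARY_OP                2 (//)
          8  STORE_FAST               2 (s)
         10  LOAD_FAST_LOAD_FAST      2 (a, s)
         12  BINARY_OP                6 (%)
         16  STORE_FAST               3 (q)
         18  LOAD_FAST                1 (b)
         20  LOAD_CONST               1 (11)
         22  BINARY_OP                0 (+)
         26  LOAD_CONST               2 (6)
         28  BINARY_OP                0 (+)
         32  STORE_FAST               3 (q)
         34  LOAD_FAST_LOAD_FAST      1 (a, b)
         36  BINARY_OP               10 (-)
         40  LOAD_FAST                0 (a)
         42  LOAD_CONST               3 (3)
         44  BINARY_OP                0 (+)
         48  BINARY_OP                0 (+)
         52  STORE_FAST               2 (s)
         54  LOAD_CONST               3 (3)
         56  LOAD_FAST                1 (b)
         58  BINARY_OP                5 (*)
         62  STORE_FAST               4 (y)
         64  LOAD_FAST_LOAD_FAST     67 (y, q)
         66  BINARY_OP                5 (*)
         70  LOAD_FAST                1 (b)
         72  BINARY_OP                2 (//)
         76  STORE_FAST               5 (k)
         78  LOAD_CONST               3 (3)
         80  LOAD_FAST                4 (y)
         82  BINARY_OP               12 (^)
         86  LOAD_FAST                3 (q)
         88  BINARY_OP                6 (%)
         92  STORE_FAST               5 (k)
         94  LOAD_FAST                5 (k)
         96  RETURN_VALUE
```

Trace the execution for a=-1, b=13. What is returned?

LOAD_FAST_LOAD_FAST b,a → push 13,-1. Stack: [13, -1]
BINARY_OP // → 13 // -1 = -13. Stack: [-13]
STORE_FAST s → s=-13. Stack: []
LOAD_FAST_LOAD_FAST a,s → push -1,-13. Stack: [-1, -13]
BINARY_OP % → -1 % -13 = -1. Stack: [-1]
STORE_FAST q → q=-1. Stack: []
LOAD_FAST b → push 13. Stack: [13]
LOAD_CONST → push 11. Stack: [13, 11]
BINARY_OP + → 13 + 11 = 24. Stack: [24]
LOAD_CONST → push 6. Stack: [24, 6]
BINARY_OP + → 24 + 6 = 30. Stack: [30]
STORE_FAST q → q=30. Stack: []
LOAD_FAST_LOAD_FAST a,b → push -1,13. Stack: [-1, 13]
BINARY_OP - → -1 - 13 = -14. Stack: [-14]
LOAD_FAST a → push -1. Stack: [-14, -1]
LOAD_CONST → push 3. Stack: [-14, -1, 3]
BINARY_OP + → -1 + 3 = 2. Stack: [-14, 2]
BINARY_OP + → -14 + 2 = -12. Stack: [-12]
STORE_FAST s → s=-12. Stack: []
LOAD_CONST → push 3. Stack: [3]
LOAD_FAST b → push 13. Stack: [3, 13]
BINARY_OP * → 3 * 13 = 39. Stack: [39]
STORE_FAST y → y=39. Stack: []
LOAD_FAST_LOAD_FAST y,q → push 39,30. Stack: [39, 30]
BINARY_OP * → 39 * 30 = 1170. Stack: [1170]
LOAD_FAST b → push 13. Stack: [1170, 13]
BINARY_OP // → 1170 // 13 = 90. Stack: [90]
STORE_FAST k → k=90. Stack: []
LOAD_CONST → push 3. Stack: [3]
LOAD_FAST y → push 39. Stack: [3, 39]
BINARY_OP ^ → 3 ^ 39 = 36. Stack: [36]
LOAD_FAST q → push 30. Stack: [36, 30]
BINARY_OP % → 36 % 30 = 6. Stack: [6]
STORE_FAST k → k=6. Stack: []
LOAD_FAST k → push 6. Stack: [6]
RETURN_VALUE → return 6.

6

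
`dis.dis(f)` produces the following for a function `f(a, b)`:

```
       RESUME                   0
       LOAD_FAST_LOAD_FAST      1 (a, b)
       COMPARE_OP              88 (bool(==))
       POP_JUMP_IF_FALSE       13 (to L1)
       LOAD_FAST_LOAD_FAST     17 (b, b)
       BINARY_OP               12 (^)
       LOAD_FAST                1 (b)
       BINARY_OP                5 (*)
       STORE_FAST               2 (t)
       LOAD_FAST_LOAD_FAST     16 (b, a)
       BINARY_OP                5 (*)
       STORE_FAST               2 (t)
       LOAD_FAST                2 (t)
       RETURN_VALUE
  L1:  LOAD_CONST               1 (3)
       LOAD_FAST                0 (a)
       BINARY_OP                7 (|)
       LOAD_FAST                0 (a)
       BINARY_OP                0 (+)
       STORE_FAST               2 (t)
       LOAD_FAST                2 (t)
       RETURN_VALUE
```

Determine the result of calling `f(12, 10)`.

27

LOAD_FAST_LOAD_FAST a,b → push 12,10. Stack: [12, 10]
COMPARE_OP bool(==) → 12 vs 10 = False. Stack: [False]
POP_JUMP_IF_FALSE → pop False; jump. Stack: []
LOAD_CONST → push 3. Stack: [3]
LOAD_FAST a → push 12. Stack: [3, 12]
BINARY_OP | → 3 | 12 = 15. Stack: [15]
LOAD_FAST a → push 12. Stack: [15, 12]
BINARY_OP + → 15 + 12 = 27. Stack: [27]
STORE_FAST t → t=27. Stack: []
LOAD_FAST t → push 27. Stack: [27]
RETURN_VALUE → return 27.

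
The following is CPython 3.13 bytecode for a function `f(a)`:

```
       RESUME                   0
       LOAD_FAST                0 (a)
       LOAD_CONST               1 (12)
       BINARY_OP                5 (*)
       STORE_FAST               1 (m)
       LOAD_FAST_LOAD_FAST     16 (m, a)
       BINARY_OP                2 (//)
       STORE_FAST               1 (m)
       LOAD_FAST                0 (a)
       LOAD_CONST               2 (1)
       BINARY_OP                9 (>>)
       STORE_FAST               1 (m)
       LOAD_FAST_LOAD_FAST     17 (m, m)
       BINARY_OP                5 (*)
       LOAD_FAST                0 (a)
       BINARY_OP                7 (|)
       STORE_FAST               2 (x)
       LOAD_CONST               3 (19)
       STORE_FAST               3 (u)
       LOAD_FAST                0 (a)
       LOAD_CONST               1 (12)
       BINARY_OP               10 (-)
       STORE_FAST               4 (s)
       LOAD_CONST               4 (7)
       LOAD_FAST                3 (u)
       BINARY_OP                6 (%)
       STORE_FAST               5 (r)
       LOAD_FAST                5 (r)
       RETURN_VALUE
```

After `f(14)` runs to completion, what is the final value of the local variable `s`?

2

LOAD_FAST a → push 14. Stack: [14]
LOAD_CONST → push 12. Stack: [14, 12]
BINARY_OP * → 14 * 12 = 168. Stack: [168]
STORE_FAST m → m=168. Stack: []
LOAD_FAST_LOAD_FAST m,a → push 168,14. Stack: [168, 14]
BINARY_OP // → 168 // 14 = 12. Stack: [12]
STORE_FAST m → m=12. Stack: []
LOAD_FAST a → push 14. Stack: [14]
LOAD_CONST → push 1. Stack: [14, 1]
BINARY_OP >> → 14 >> 1 = 7. Stack: [7]
STORE_FAST m → m=7. Stack: []
LOAD_FAST_LOAD_FAST m,m → push 7,7. Stack: [7, 7]
BINARY_OP * → 7 * 7 = 49. Stack: [49]
LOAD_FAST a → push 14. Stack: [49, 14]
BINARY_OP | → 49 | 14 = 63. Stack: [63]
STORE_FAST x → x=63. Stack: []
LOAD_CONST → push 19. Stack: [19]
STORE_FAST u → u=19. Stack: []
LOAD_FAST a → push 14. Stack: [14]
LOAD_CONST → push 12. Stack: [14, 12]
BINARY_OP - → 14 - 12 = 2. Stack: [2]
STORE_FAST s → s=2. Stack: []
LOAD_CONST → push 7. Stack: [7]
LOAD_FAST u → push 19. Stack: [7, 19]
BINARY_OP % → 7 % 19 = 7. Stack: [7]
STORE_FAST r → r=7. Stack: []
LOAD_FAST r → push 7. Stack: [7]
RETURN_VALUE → return 7.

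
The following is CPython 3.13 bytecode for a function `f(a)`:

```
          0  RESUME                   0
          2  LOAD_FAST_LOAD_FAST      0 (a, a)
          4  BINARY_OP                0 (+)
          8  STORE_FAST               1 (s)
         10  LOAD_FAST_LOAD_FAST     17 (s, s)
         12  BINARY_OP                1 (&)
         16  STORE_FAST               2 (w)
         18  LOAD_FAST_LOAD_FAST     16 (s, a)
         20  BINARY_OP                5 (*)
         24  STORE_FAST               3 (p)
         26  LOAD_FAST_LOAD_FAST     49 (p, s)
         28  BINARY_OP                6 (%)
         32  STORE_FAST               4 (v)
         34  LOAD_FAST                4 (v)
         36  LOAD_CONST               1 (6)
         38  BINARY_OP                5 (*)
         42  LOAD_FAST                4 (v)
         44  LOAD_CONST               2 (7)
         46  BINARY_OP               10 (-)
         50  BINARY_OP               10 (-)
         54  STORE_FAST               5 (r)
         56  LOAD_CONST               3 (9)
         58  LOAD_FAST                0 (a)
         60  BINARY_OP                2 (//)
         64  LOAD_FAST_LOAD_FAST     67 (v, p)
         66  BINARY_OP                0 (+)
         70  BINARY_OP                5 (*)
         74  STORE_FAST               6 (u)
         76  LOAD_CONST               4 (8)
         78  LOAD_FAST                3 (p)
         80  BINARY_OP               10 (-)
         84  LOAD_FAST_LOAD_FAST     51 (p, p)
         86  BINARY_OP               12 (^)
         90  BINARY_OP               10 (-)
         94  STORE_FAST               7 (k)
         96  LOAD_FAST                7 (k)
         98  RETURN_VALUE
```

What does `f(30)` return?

-1792

LOAD_FAST_LOAD_FAST a,a → push 30,30. Stack: [30, 30]
BINARY_OP + → 30 + 30 = 60. Stack: [60]
STORE_FAST s → s=60. Stack: []
LOAD_FAST_LOAD_FAST s,s → push 60,60. Stack: [60, 60]
BINARY_OP & → 60 & 60 = 60. Stack: [60]
STORE_FAST w → w=60. Stack: []
LOAD_FAST_LOAD_FAST s,a → push 60,30. Stack: [60, 30]
BINARY_OP * → 60 * 30 = 1800. Stack: [1800]
STORE_FAST p → p=1800. Stack: []
LOAD_FAST_LOAD_FAST p,s → push 1800,60. Stack: [1800, 60]
BINARY_OP % → 1800 % 60 = 0. Stack: [0]
STORE_FAST v → v=0. Stack: []
LOAD_FAST v → push 0. Stack: [0]
LOAD_CONST → push 6. Stack: [0, 6]
BINARY_OP * → 0 * 6 = 0. Stack: [0]
LOAD_FAST v → push 0. Stack: [0, 0]
LOAD_CONST → push 7. Stack: [0, 0, 7]
BINARY_OP - → 0 - 7 = -7. Stack: [0, -7]
BINARY_OP - → 0 - -7 = 7. Stack: [7]
STORE_FAST r → r=7. Stack: []
LOAD_CONST → push 9. Stack: [9]
LOAD_FAST a → push 30. Stack: [9, 30]
BINARY_OP // → 9 // 30 = 0. Stack: [0]
LOAD_FAST_LOAD_FAST v,p → push 0,1800. Stack: [0, 0, 1800]
BINARY_OP + → 0 + 1800 = 1800. Stack: [0, 1800]
BINARY_OP * → 0 * 1800 = 0. Stack: [0]
STORE_FAST u → u=0. Stack: []
LOAD_CONST → push 8. Stack: [8]
LOAD_FAST p → push 1800. Stack: [8, 1800]
BINARY_OP - → 8 - 1800 = -1792. Stack: [-1792]
LOAD_FAST_LOAD_FAST p,p → push 1800,1800. Stack: [-1792, 1800, 1800]
BINARY_OP ^ → 1800 ^ 1800 = 0. Stack: [-1792, 0]
BINARY_OP - → -1792 - 0 = -1792. Stack: [-1792]
STORE_FAST k → k=-1792. Stack: []
LOAD_FAST k → push -1792. Stack: [-1792]
RETURN_VALUE → return -1792.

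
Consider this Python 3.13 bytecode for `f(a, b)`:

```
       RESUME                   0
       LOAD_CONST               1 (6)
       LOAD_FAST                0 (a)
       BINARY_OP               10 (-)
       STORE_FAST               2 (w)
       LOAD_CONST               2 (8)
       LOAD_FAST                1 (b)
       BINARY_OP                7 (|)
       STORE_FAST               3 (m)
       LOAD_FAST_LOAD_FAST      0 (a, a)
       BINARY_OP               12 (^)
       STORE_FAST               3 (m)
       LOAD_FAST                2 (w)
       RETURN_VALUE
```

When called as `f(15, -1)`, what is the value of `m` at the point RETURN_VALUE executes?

0

LOAD_CONST → push 6. Stack: [6]
LOAD_FAST a → push 15. Stack: [6, 15]
BINARY_OP - → 6 - 15 = -9. Stack: [-9]
STORE_FAST w → w=-9. Stack: []
LOAD_CONST → push 8. Stack: [8]
LOAD_FAST b → push -1. Stack: [8, -1]
BINARY_OP | → 8 | -1 = -1. Stack: [-1]
STORE_FAST m → m=-1. Stack: []
LOAD_FAST_LOAD_FAST a,a → push 15,15. Stack: [15, 15]
BINARY_OP ^ → 15 ^ 15 = 0. Stack: [0]
STORE_FAST m → m=0. Stack: []
LOAD_FAST w → push -9. Stack: [-9]
RETURN_VALUE → return -9.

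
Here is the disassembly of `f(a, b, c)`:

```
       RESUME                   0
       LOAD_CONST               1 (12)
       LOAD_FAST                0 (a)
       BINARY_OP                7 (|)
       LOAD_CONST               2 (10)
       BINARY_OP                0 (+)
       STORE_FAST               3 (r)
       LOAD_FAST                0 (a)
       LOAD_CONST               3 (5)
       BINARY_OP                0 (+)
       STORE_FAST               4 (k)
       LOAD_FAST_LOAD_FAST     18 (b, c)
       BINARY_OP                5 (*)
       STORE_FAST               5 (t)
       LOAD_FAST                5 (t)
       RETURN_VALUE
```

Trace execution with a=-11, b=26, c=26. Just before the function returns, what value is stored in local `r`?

7

LOAD_CONST → push 12. Stack: [12]
LOAD_FAST a → push -11. Stack: [12, -11]
BINARY_OP | → 12 | -11 = -3. Stack: [-3]
LOAD_CONST → push 10. Stack: [-3, 10]
BINARY_OP + → -3 + 10 = 7. Stack: [7]
STORE_FAST r → r=7. Stack: []
LOAD_FAST a → push -11. Stack: [-11]
LOAD_CONST → push 5. Stack: [-11, 5]
BINARY_OP + → -11 + 5 = -6. Stack: [-6]
STORE_FAST k → k=-6. Stack: []
LOAD_FAST_LOAD_FAST b,c → push 26,26. Stack: [26, 26]
BINARY_OP * → 26 * 26 = 676. Stack: [676]
STORE_FAST t → t=676. Stack: []
LOAD_FAST t → push 676. Stack: [676]
RETURN_VALUE → return 676.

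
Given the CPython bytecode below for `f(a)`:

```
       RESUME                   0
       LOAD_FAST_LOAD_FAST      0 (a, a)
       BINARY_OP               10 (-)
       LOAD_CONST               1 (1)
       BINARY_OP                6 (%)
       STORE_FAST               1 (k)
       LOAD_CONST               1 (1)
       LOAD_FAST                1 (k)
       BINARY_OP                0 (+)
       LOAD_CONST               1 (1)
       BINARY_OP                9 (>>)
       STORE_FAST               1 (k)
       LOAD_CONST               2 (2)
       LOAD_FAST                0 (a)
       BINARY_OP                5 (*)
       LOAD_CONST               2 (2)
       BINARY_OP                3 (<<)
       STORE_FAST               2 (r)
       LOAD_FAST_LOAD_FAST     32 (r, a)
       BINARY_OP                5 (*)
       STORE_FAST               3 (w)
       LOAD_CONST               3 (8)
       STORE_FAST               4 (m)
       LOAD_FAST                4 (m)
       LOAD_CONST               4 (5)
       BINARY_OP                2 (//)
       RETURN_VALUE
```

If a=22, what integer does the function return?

1

LOAD_FAST_LOAD_FAST a,a → push 22,22. Stack: [22, 22]
BINARY_OP - → 22 - 22 = 0. Stack: [0]
LOAD_CONST → push 1. Stack: [0, 1]
BINARY_OP % → 0 % 1 = 0. Stack: [0]
STORE_FAST k → k=0. Stack: []
LOAD_CONST → push 1. Stack: [1]
LOAD_FAST k → push 0. Stack: [1, 0]
BINARY_OP + → 1 + 0 = 1. Stack: [1]
LOAD_CONST → push 1. Stack: [1, 1]
BINARY_OP >> → 1 >> 1 = 0. Stack: [0]
STORE_FAST k → k=0. Stack: []
LOAD_CONST → push 2. Stack: [2]
LOAD_FAST a → push 22. Stack: [2, 22]
BINARY_OP * → 2 * 22 = 44. Stack: [44]
LOAD_CONST → push 2. Stack: [44, 2]
BINARY_OP << → 44 << 2 = 176. Stack: [176]
STORE_FAST r → r=176. Stack: []
LOAD_FAST_LOAD_FAST r,a → push 176,22. Stack: [176, 22]
BINARY_OP * → 176 * 22 = 3872. Stack: [3872]
STORE_FAST w → w=3872. Stack: []
LOAD_CONST → push 8. Stack: [8]
STORE_FAST m → m=8. Stack: []
LOAD_FAST m → push 8. Stack: [8]
LOAD_CONST → push 5. Stack: [8, 5]
BINARY_OP // → 8 // 5 = 1. Stack: [1]
RETURN_VALUE → return 1.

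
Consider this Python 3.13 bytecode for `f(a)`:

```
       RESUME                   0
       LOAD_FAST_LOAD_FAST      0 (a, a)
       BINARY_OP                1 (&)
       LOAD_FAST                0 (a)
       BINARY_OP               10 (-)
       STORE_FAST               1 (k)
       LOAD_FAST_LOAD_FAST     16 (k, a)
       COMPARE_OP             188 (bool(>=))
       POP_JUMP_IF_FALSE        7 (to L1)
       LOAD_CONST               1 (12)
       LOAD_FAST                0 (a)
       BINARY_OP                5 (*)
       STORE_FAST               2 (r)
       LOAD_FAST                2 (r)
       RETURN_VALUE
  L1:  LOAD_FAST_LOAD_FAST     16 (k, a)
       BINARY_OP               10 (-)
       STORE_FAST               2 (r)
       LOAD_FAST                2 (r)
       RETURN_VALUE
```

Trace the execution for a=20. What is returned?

-20

LOAD_FAST_LOAD_FAST a,a → push 20,20. Stack: [20, 20]
BINARY_OP & → 20 & 20 = 20. Stack: [20]
LOAD_FAST a → push 20. Stack: [20, 20]
BINARY_OP - → 20 - 20 = 0. Stack: [0]
STORE_FAST k → k=0. Stack: []
LOAD_FAST_LOAD_FAST k,a → push 0,20. Stack: [0, 20]
COMPARE_OP bool(>=) → 0 vs 20 = False. Stack: [False]
POP_JUMP_IF_FALSE → pop False; jump. Stack: []
LOAD_FAST_LOAD_FAST k,a → push 0,20. Stack: [0, 20]
BINARY_OP - → 0 - 20 = -20. Stack: [-20]
STORE_FAST r → r=-20. Stack: []
LOAD_FAST r → push -20. Stack: [-20]
RETURN_VALUE → return -20.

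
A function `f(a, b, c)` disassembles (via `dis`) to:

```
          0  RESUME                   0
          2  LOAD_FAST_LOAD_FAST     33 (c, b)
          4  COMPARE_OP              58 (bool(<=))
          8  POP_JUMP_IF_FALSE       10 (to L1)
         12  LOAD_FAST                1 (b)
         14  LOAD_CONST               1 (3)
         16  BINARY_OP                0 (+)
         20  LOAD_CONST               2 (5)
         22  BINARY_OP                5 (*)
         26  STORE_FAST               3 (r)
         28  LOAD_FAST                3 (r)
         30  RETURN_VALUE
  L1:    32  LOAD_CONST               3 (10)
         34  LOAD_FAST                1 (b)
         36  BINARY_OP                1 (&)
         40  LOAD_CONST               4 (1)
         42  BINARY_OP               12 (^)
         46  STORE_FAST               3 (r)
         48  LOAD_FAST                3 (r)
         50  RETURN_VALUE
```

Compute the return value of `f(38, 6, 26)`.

LOAD_FAST_LOAD_FAST c,b → push 26,6. Stack: [26, 6]
COMPARE_OP bool(<=) → 26 vs 6 = False. Stack: [False]
POP_JUMP_IF_FALSE → pop False; jump. Stack: []
LOAD_CONST → push 10. Stack: [10]
LOAD_FAST b → push 6. Stack: [10, 6]
BINARY_OP & → 10 & 6 = 2. Stack: [2]
LOAD_CONST → push 1. Stack: [2, 1]
BINARY_OP ^ → 2 ^ 1 = 3. Stack: [3]
STORE_FAST r → r=3. Stack: []
LOAD_FAST r → push 3. Stack: [3]
RETURN_VALUE → return 3.

3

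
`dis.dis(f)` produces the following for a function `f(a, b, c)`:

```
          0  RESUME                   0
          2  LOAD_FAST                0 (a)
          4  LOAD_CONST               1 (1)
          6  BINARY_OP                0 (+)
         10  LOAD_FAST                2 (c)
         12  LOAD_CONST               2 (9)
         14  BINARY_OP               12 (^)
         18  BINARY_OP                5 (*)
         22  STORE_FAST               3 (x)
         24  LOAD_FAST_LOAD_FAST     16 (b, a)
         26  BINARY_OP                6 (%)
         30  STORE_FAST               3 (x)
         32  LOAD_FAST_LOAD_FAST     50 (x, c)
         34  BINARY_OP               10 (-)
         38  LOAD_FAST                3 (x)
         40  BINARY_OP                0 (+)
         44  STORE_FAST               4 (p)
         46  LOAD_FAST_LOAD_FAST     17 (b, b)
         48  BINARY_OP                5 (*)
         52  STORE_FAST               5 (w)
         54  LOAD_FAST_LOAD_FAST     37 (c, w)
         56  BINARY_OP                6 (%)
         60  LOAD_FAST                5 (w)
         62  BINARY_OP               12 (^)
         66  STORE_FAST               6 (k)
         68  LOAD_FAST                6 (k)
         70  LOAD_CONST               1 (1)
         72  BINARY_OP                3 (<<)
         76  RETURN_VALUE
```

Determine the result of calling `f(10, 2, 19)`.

LOAD_FAST a → push 10. Stack: [10]
LOAD_CONST → push 1. Stack: [10, 1]
BINARY_OP + → 10 + 1 = 11. Stack: [11]
LOAD_FAST c → push 19. Stack: [11, 19]
LOAD_CONST → push 9. Stack: [11, 19, 9]
BINARY_OP ^ → 19 ^ 9 = 26. Stack: [11, 26]
BINARY_OP * → 11 * 26 = 286. Stack: [286]
STORE_FAST x → x=286. Stack: []
LOAD_FAST_LOAD_FAST b,a → push 2,10. Stack: [2, 10]
BINARY_OP % → 2 % 10 = 2. Stack: [2]
STORE_FAST x → x=2. Stack: []
LOAD_FAST_LOAD_FAST x,c → push 2,19. Stack: [2, 19]
BINARY_OP - → 2 - 19 = -17. Stack: [-17]
LOAD_FAST x → push 2. Stack: [-17, 2]
BINARY_OP + → -17 + 2 = -15. Stack: [-15]
STORE_FAST p → p=-15. Stack: []
LOAD_FAST_LOAD_FAST b,b → push 2,2. Stack: [2, 2]
BINARY_OP * → 2 * 2 = 4. Stack: [4]
STORE_FAST w → w=4. Stack: []
LOAD_FAST_LOAD_FAST c,w → push 19,4. Stack: [19, 4]
BINARY_OP % → 19 % 4 = 3. Stack: [3]
LOAD_FAST w → push 4. Stack: [3, 4]
BINARY_OP ^ → 3 ^ 4 = 7. Stack: [7]
STORE_FAST k → k=7. Stack: []
LOAD_FAST k → push 7. Stack: [7]
LOAD_CONST → push 1. Stack: [7, 1]
BINARY_OP << → 7 << 1 = 14. Stack: [14]
RETURN_VALUE → return 14.

14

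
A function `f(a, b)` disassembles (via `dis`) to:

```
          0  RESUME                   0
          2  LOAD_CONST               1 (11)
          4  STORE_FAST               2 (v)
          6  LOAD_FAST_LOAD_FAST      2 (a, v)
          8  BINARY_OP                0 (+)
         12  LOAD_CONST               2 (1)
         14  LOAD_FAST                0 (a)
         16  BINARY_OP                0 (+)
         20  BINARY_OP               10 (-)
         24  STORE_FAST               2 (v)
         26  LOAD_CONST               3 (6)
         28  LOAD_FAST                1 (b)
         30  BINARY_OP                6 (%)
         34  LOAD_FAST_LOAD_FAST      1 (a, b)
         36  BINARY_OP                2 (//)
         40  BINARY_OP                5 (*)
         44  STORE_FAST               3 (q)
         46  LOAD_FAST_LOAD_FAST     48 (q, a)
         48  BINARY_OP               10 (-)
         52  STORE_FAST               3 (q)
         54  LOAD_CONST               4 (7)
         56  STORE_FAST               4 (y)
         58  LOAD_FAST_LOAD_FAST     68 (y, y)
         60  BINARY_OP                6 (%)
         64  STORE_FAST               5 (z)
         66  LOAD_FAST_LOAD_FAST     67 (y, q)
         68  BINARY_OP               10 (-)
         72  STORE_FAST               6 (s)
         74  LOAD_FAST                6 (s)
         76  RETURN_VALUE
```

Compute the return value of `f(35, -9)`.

LOAD_CONST → push 11. Stack: [11]
STORE_FAST v → v=11. Stack: []
LOAD_FAST_LOAD_FAST a,v → push 35,11. Stack: [35, 11]
BINARY_OP + → 35 + 11 = 46. Stack: [46]
LOAD_CONST → push 1. Stack: [46, 1]
LOAD_FAST a → push 35. Stack: [46, 1, 35]
BINARY_OP + → 1 + 35 = 36. Stack: [46, 36]
BINARY_OP - → 46 - 36 = 10. Stack: [10]
STORE_FAST v → v=10. Stack: []
LOAD_CONST → push 6. Stack: [6]
LOAD_FAST b → push -9. Stack: [6, -9]
BINARY_OP % → 6 % -9 = -3. Stack: [-3]
LOAD_FAST_LOAD_FAST a,b → push 35,-9. Stack: [-3, 35, -9]
BINARY_OP // → 35 // -9 = -4. Stack: [-3, -4]
BINARY_OP * → -3 * -4 = 12. Stack: [12]
STORE_FAST q → q=12. Stack: []
LOAD_FAST_LOAD_FAST q,a → push 12,35. Stack: [12, 35]
BINARY_OP - → 12 - 35 = -23. Stack: [-23]
STORE_FAST q → q=-23. Stack: []
LOAD_CONST → push 7. Stack: [7]
STORE_FAST y → y=7. Stack: []
LOAD_FAST_LOAD_FAST y,y → push 7,7. Stack: [7, 7]
BINARY_OP % → 7 % 7 = 0. Stack: [0]
STORE_FAST z → z=0. Stack: []
LOAD_FAST_LOAD_FAST y,q → push 7,-23. Stack: [7, -23]
BINARY_OP - → 7 - -23 = 30. Stack: [30]
STORE_FAST s → s=30. Stack: []
LOAD_FAST s → push 30. Stack: [30]
RETURN_VALUE → return 30.

30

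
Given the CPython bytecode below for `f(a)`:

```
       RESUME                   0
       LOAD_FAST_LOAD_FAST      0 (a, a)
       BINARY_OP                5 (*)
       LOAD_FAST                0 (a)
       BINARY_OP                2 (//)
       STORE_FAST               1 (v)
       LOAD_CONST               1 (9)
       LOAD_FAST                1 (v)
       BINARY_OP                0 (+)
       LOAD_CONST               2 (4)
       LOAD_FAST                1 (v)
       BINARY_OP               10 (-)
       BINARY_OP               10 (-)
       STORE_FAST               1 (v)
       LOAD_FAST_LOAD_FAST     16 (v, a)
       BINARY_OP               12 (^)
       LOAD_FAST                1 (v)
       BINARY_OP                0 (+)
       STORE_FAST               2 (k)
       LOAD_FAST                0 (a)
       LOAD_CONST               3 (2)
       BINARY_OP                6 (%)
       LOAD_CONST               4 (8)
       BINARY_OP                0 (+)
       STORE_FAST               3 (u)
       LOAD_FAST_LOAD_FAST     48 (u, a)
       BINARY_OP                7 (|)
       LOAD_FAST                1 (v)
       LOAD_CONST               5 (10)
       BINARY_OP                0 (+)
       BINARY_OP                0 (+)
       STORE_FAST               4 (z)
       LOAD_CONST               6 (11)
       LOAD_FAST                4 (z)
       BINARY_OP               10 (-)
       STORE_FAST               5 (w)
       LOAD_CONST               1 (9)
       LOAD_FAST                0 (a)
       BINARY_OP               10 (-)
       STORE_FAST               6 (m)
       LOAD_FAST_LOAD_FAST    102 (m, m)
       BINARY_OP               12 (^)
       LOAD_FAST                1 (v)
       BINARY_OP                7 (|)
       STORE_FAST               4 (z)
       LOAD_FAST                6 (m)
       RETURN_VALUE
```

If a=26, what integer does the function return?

LOAD_FAST_LOAD_FAST a,a → push 26,26. Stack: [26, 26]
BINARY_OP * → 26 * 26 = 676. Stack: [676]
LOAD_FAST a → push 26. Stack: [676, 26]
BINARY_OP // → 676 // 26 = 26. Stack: [26]
STORE_FAST v → v=26. Stack: []
LOAD_CONST → push 9. Stack: [9]
LOAD_FAST v → push 26. Stack: [9, 26]
BINARY_OP + → 9 + 26 = 35. Stack: [35]
LOAD_CONST → push 4. Stack: [35, 4]
LOAD_FAST v → push 26. Stack: [35, 4, 26]
BINARY_OP - → 4 - 26 = -22. Stack: [35, -22]
BINARY_OP - → 35 - -22 = 57. Stack: [57]
STORE_FAST v → v=57. Stack: []
LOAD_FAST_LOAD_FAST v,a → push 57,26. Stack: [57, 26]
BINARY_OP ^ → 57 ^ 26 = 35. Stack: [35]
LOAD_FAST v → push 57. Stack: [35, 57]
BINARY_OP + → 35 + 57 = 92. Stack: [92]
STORE_FAST k → k=92. Stack: []
LOAD_FAST a → push 26. Stack: [26]
LOAD_CONST → push 2. Stack: [26, 2]
BINARY_OP % → 26 % 2 = 0. Stack: [0]
LOAD_CONST → push 8. Stack: [0, 8]
BINARY_OP + → 0 + 8 = 8. Stack: [8]
STORE_FAST u → u=8. Stack: []
LOAD_FAST_LOAD_FAST u,a → push 8,26. Stack: [8, 26]
BINARY_OP | → 8 | 26 = 26. Stack: [26]
LOAD_FAST v → push 57. Stack: [26, 57]
LOAD_CONST → push 10. Stack: [26, 57, 10]
BINARY_OP + → 57 + 10 = 67. Stack: [26, 67]
BINARY_OP + → 26 + 67 = 93. Stack: [93]
STORE_FAST z → z=93. Stack: []
LOAD_CONST → push 11. Stack: [11]
LOAD_FAST z → push 93. Stack: [11, 93]
BINARY_OP - → 11 - 93 = -82. Stack: [-82]
STORE_FAST w → w=-82. Stack: []
LOAD_CONST → push 9. Stack: [9]
LOAD_FAST a → push 26. Stack: [9, 26]
BINARY_OP - → 9 - 26 = -17. Stack: [-17]
STORE_FAST m → m=-17. Stack: []
LOAD_FAST_LOAD_FAST m,m → push -17,-17. Stack: [-17, -17]
BINARY_OP ^ → -17 ^ -17 = 0. Stack: [0]
LOAD_FAST v → push 57. Stack: [0, 57]
BINARY_OP | → 0 | 57 = 57. Stack: [57]
STORE_FAST z → z=57. Stack: []
LOAD_FAST m → push -17. Stack: [-17]
RETURN_VALUE → return -17.

-17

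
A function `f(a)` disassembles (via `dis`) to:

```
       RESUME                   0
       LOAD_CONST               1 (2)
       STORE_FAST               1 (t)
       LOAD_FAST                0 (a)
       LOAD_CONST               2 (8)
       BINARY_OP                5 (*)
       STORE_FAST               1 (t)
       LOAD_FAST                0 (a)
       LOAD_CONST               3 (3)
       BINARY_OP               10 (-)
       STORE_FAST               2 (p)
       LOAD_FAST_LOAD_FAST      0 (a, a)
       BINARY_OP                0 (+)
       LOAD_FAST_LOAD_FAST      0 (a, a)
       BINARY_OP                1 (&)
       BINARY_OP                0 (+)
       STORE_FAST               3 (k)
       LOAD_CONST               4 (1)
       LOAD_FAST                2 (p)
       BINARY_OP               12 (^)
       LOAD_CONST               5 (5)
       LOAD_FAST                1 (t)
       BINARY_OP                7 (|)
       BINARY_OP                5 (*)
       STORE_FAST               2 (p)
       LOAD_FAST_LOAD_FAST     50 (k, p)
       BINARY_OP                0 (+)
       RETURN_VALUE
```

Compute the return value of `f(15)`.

1670

LOAD_CONST → push 2. Stack: [2]
STORE_FAST t → t=2. Stack: []
LOAD_FAST a → push 15. Stack: [15]
LOAD_CONST → push 8. Stack: [15, 8]
BINARY_OP * → 15 * 8 = 120. Stack: [120]
STORE_FAST t → t=120. Stack: []
LOAD_FAST a → push 15. Stack: [15]
LOAD_CONST → push 3. Stack: [15, 3]
BINARY_OP - → 15 - 3 = 12. Stack: [12]
STORE_FAST p → p=12. Stack: []
LOAD_FAST_LOAD_FAST a,a → push 15,15. Stack: [15, 15]
BINARY_OP + → 15 + 15 = 30. Stack: [30]
LOAD_FAST_LOAD_FAST a,a → push 15,15. Stack: [30, 15, 15]
BINARY_OP & → 15 & 15 = 15. Stack: [30, 15]
BINARY_OP + → 30 + 15 = 45. Stack: [45]
STORE_FAST k → k=45. Stack: []
LOAD_CONST → push 1. Stack: [1]
LOAD_FAST p → push 12. Stack: [1, 12]
BINARY_OP ^ → 1 ^ 12 = 13. Stack: [13]
LOAD_CONST → push 5. Stack: [13, 5]
LOAD_FAST t → push 120. Stack: [13, 5, 120]
BINARY_OP | → 5 | 120 = 125. Stack: [13, 125]
BINARY_OP * → 13 * 125 = 1625. Stack: [1625]
STORE_FAST p → p=1625. Stack: []
LOAD_FAST_LOAD_FAST k,p → push 45,1625. Stack: [45, 1625]
BINARY_OP + → 45 + 1625 = 1670. Stack: [1670]
RETURN_VALUE → return 1670.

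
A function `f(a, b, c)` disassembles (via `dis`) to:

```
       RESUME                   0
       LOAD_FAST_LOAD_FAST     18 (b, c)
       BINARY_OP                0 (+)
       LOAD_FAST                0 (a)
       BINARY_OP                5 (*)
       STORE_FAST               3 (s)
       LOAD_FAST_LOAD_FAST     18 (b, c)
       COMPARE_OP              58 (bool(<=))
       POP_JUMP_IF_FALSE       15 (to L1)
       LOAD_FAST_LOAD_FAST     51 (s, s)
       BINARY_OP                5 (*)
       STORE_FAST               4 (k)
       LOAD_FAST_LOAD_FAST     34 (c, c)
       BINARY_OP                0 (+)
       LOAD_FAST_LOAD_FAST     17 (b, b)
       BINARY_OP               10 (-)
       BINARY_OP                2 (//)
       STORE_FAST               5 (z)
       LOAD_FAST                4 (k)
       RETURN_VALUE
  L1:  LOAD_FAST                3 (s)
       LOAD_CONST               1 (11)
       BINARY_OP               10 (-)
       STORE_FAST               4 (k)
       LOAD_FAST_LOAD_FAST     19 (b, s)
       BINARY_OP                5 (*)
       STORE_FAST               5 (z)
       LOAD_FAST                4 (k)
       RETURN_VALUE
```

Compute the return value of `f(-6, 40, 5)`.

LOAD_FAST_LOAD_FAST b,c → push 40,5. Stack: [40, 5]
BINARY_OP + → 40 + 5 = 45. Stack: [45]
LOAD_FAST a → push -6. Stack: [45, -6]
BINARY_OP * → 45 * -6 = -270. Stack: [-270]
STORE_FAST s → s=-270. Stack: []
LOAD_FAST_LOAD_FAST b,c → push 40,5. Stack: [40, 5]
COMPARE_OP bool(<=) → 40 vs 5 = False. Stack: [False]
POP_JUMP_IF_FALSE → pop False; jump. Stack: []
LOAD_FAST s → push -270. Stack: [-270]
LOAD_CONST → push 11. Stack: [-270, 11]
BINARY_OP - → -270 - 11 = -281. Stack: [-281]
STORE_FAST k → k=-281. Stack: []
LOAD_FAST_LOAD_FAST b,s → push 40,-270. Stack: [40, -270]
BINARY_OP * → 40 * -270 = -10800. Stack: [-10800]
STORE_FAST z → z=-10800. Stack: []
LOAD_FAST k → push -281. Stack: [-281]
RETURN_VALUE → return -281.

-281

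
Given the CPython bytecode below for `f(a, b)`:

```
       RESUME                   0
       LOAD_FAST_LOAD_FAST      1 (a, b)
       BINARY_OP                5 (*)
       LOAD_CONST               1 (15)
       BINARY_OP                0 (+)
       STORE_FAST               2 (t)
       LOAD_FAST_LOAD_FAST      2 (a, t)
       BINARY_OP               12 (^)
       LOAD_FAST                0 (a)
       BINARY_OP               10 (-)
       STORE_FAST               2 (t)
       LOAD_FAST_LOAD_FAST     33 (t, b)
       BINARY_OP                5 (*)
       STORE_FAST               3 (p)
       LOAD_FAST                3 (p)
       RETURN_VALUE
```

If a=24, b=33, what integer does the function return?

LOAD_FAST_LOAD_FAST a,b → push 24,33. Stack: [24, 33]
BINARY_OP * → 24 * 33 = 792. Stack: [792]
LOAD_CONST → push 15. Stack: [792, 15]
BINARY_OP + → 792 + 15 = 807. Stack: [807]
STORE_FAST t → t=807. Stack: []
LOAD_FAST_LOAD_FAST a,t → push 24,807. Stack: [24, 807]
BINARY_OP ^ → 24 ^ 807 = 831. Stack: [831]
LOAD_FAST a → push 24. Stack: [831, 24]
BINARY_OP - → 831 - 24 = 807. Stack: [807]
STORE_FAST t → t=807. Stack: []
LOAD_FAST_LOAD_FAST t,b → push 807,33. Stack: [807, 33]
BINARY_OP * → 807 * 33 = 26631. Stack: [26631]
STORE_FAST p → p=26631. Stack: []
LOAD_FAST p → push 26631. Stack: [26631]
RETURN_VALUE → return 26631.

26631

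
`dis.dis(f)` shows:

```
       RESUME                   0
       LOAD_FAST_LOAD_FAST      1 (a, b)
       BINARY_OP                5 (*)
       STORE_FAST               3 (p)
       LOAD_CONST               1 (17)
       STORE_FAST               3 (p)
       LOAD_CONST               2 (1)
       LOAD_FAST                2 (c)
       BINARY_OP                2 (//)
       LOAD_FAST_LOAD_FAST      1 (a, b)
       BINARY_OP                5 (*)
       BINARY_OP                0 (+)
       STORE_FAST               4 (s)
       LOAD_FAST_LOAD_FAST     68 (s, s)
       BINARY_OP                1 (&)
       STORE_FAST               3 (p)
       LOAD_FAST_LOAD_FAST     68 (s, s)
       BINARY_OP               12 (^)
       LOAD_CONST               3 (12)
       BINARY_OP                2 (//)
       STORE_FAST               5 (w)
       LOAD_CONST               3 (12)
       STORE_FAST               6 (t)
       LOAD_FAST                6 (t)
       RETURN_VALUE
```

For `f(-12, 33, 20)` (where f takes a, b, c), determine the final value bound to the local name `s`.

-396

LOAD_FAST_LOAD_FAST a,b → push -12,33. Stack: [-12, 33]
BINARY_OP * → -12 * 33 = -396. Stack: [-396]
STORE_FAST p → p=-396. Stack: []
LOAD_CONST → push 17. Stack: [17]
STORE_FAST p → p=17. Stack: []
LOAD_CONST → push 1. Stack: [1]
LOAD_FAST c → push 20. Stack: [1, 20]
BINARY_OP // → 1 // 20 = 0. Stack: [0]
LOAD_FAST_LOAD_FAST a,b → push -12,33. Stack: [0, -12, 33]
BINARY_OP * → -12 * 33 = -396. Stack: [0, -396]
BINARY_OP + → 0 + -396 = -396. Stack: [-396]
STORE_FAST s → s=-396. Stack: []
LOAD_FAST_LOAD_FAST s,s → push -396,-396. Stack: [-396, -396]
BINARY_OP & → -396 & -396 = -396. Stack: [-396]
STORE_FAST p → p=-396. Stack: []
LOAD_FAST_LOAD_FAST s,s → push -396,-396. Stack: [-396, -396]
BINARY_OP ^ → -396 ^ -396 = 0. Stack: [0]
LOAD_CONST → push 12. Stack: [0, 12]
BINARY_OP // → 0 // 12 = 0. Stack: [0]
STORE_FAST w → w=0. Stack: []
LOAD_CONST → push 12. Stack: [12]
STORE_FAST t → t=12. Stack: []
LOAD_FAST t → push 12. Stack: [12]
RETURN_VALUE → return 12.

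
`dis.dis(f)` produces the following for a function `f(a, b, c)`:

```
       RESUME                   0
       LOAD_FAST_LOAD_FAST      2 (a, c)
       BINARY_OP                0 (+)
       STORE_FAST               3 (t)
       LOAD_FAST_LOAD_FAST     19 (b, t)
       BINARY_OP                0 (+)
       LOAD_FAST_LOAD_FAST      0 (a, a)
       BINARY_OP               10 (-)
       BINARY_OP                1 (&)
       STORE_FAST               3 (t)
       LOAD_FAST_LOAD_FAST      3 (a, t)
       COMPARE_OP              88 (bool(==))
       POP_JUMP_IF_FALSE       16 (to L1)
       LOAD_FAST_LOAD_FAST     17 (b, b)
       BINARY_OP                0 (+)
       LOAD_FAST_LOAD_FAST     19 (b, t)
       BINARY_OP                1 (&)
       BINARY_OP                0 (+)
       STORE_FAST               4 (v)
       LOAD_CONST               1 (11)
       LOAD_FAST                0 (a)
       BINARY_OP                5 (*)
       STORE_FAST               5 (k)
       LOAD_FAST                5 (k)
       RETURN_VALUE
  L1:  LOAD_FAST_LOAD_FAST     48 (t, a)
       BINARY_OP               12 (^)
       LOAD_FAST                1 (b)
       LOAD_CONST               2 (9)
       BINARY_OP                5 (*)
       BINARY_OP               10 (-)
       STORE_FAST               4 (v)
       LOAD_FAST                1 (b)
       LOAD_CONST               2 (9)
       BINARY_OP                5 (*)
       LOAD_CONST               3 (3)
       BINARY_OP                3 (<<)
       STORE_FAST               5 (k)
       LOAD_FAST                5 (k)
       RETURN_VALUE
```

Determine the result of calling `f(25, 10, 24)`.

720

LOAD_FAST_LOAD_FAST a,c → push 25,24. Stack: [25, 24]
BINARY_OP + → 25 + 24 = 49. Stack: [49]
STORE_FAST t → t=49. Stack: []
LOAD_FAST_LOAD_FAST b,t → push 10,49. Stack: [10, 49]
BINARY_OP + → 10 + 49 = 59. Stack: [59]
LOAD_FAST_LOAD_FAST a,a → push 25,25. Stack: [59, 25, 25]
BINARY_OP - → 25 - 25 = 0. Stack: [59, 0]
BINARY_OP & → 59 & 0 = 0. Stack: [0]
STORE_FAST t → t=0. Stack: []
LOAD_FAST_LOAD_FAST a,t → push 25,0. Stack: [25, 0]
COMPARE_OP bool(==) → 25 vs 0 = False. Stack: [False]
POP_JUMP_IF_FALSE → pop False; jump. Stack: []
LOAD_FAST_LOAD_FAST t,a → push 0,25. Stack: [0, 25]
BINARY_OP ^ → 0 ^ 25 = 25. Stack: [25]
LOAD_FAST b → push 10. Stack: [25, 10]
LOAD_CONST → push 9. Stack: [25, 10, 9]
BINARY_OP * → 10 * 9 = 90. Stack: [25, 90]
BINARY_OP - → 25 - 90 = -65. Stack: [-65]
STORE_FAST v → v=-65. Stack: []
LOAD_FAST b → push 10. Stack: [10]
LOAD_CONST → push 9. Stack: [10, 9]
BINARY_OP * → 10 * 9 = 90. Stack: [90]
LOAD_CONST → push 3. Stack: [90, 3]
BINARY_OP << → 90 << 3 = 720. Stack: [720]
STORE_FAST k → k=720. Stack: []
LOAD_FAST k → push 720. Stack: [720]
RETURN_VALUE → return 720.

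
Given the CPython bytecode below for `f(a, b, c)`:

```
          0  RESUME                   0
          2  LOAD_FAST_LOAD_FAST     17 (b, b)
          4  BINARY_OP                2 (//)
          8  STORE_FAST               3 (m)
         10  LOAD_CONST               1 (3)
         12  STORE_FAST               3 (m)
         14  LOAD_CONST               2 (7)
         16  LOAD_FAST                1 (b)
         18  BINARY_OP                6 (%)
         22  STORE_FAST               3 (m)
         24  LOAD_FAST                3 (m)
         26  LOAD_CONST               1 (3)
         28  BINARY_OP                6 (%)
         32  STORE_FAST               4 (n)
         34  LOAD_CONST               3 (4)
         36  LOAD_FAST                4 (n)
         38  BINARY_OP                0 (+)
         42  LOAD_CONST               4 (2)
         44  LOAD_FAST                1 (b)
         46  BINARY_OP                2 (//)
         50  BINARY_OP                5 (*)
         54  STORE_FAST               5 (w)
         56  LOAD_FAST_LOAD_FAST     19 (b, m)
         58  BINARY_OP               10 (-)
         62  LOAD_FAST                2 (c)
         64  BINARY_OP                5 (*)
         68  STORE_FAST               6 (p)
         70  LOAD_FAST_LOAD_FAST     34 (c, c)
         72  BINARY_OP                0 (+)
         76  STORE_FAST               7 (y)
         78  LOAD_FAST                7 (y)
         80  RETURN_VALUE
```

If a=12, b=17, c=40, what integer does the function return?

LOAD_FAST_LOAD_FAST b,b → push 17,17. Stack: [17, 17]
BINARY_OP // → 17 // 17 = 1. Stack: [1]
STORE_FAST m → m=1. Stack: []
LOAD_CONST → push 3. Stack: [3]
STORE_FAST m → m=3. Stack: []
LOAD_CONST → push 7. Stack: [7]
LOAD_FAST b → push 17. Stack: [7, 17]
BINARY_OP % → 7 % 17 = 7. Stack: [7]
STORE_FAST m → m=7. Stack: []
LOAD_FAST m → push 7. Stack: [7]
LOAD_CONST → push 3. Stack: [7, 3]
BINARY_OP % → 7 % 3 = 1. Stack: [1]
STORE_FAST n → n=1. Stack: []
LOAD_CONST → push 4. Stack: [4]
LOAD_FAST n → push 1. Stack: [4, 1]
BINARY_OP + → 4 + 1 = 5. Stack: [5]
LOAD_CONST → push 2. Stack: [5, 2]
LOAD_FAST b → push 17. Stack: [5, 2, 17]
BINARY_OP // → 2 // 17 = 0. Stack: [5, 0]
BINARY_OP * → 5 * 0 = 0. Stack: [0]
STORE_FAST w → w=0. Stack: []
LOAD_FAST_LOAD_FAST b,m → push 17,7. Stack: [17, 7]
BINARY_OP - → 17 - 7 = 10. Stack: [10]
LOAD_FAST c → push 40. Stack: [10, 40]
BINARY_OP * → 10 * 40 = 400. Stack: [400]
STORE_FAST p → p=400. Stack: []
LOAD_FAST_LOAD_FAST c,c → push 40,40. Stack: [40, 40]
BINARY_OP + → 40 + 40 = 80. Stack: [80]
STORE_FAST y → y=80. Stack: []
LOAD_FAST y → push 80. Stack: [80]
RETURN_VALUE → return 80.

80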